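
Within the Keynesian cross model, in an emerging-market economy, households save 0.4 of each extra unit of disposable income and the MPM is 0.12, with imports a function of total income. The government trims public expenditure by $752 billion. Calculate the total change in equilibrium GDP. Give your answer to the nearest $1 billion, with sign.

−$1,446 billion

MPC = 1 − MPS = 1 − 0.4 = 0.6.
Spending multiplier = 1/(1 − c + m) = 1/(1 − 0.6 + 0.12) = 1/0.52 ≈ 1.923.
ΔY = k × ΔG = (−$752 billion) / 0.52 ≈ −$1,446 billion.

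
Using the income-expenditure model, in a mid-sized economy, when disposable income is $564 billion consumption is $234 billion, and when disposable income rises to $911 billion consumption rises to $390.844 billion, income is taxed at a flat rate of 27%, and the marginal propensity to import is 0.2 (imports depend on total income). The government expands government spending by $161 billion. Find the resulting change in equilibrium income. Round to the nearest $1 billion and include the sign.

MPC = ΔC/ΔYd = (390.844 − 234)/(911 − 564) = 156.844/347 = 0.452.
Expenditure multiplier = 1/(1 − c(1−t) + m) = 1/(1 − 0.452×0.73 + 0.2) = 1/0.87004 ≈ 1.149.
ΔY = k × ΔG = (+$161 billion) / 0.87004 ≈ +$185 billion.

+$185 billion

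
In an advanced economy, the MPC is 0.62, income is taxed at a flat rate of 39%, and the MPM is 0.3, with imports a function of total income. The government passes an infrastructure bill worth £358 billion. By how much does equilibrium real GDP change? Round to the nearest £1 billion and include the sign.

+£388 billion

Expenditure multiplier = 1/(1 − c(1−t) + m) = 1/(1 − 0.62×0.61 + 0.3) = 1/0.9218 ≈ 1.085.
ΔY = k × ΔG = (+£358 billion) / 0.9218 ≈ +£388 billion.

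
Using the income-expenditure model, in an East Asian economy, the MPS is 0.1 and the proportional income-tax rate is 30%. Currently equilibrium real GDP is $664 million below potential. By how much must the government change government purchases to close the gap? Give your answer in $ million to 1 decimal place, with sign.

MPC = 1 − MPS = 1 − 0.1 = 0.9.
Spending multiplier = 1/(1 − c(1−t)) = 1/(1 − 0.9×0.7) = 1/0.37 ≈ 2.703.
Need ΔY = +$664 million, so ΔG = ΔY/k = (+$664 million) × 0.37 ≈ +$245.7 million.
The government should increase government purchases by $245.7 million.

+$245.7 million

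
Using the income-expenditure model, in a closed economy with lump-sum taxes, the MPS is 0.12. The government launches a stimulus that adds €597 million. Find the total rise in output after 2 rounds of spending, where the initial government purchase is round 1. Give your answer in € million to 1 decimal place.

€1,122.4 million

MPC = 1 − MPS = 1 − 0.12 = 0.88.
Round 1 adds ΔG = €597 million; each later round is MPC = 0.88 times the previous.
After 2 rounds: 597 + 525.36 = ΔG·(1 − c^2)/(1 − c) = 597 × (1 − 0.7744)/0.12 ≈ €1,122.4 million.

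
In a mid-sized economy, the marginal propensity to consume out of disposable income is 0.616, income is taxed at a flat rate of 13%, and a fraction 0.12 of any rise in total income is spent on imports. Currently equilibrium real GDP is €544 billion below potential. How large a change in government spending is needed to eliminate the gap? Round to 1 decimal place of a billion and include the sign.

+€317.7 billion

Spending multiplier = 1/(1 − c(1−t) + m) = 1/(1 − 0.616×0.87 + 0.12) = 1/0.58408 ≈ 1.712.
Need ΔY = +€544 billion, so ΔG = ΔY/k = (+€544 billion) × 0.58408 ≈ +€317.7 billion.
The government should increase government spending by €317.7 billion.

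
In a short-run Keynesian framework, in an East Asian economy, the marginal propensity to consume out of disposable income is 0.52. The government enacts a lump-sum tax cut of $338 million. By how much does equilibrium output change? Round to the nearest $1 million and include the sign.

A lump-sum tax change of −$338 million shifts disposable income by +$338 million; first-round consumption changes by −c × ΔT = −0.52 × (−$338 million) = +$175.76 million.
Expenditure multiplier = 1/(1 − MPC) = 1/(1 − 0.52) = 1/0.48 ≈ 2.083.
The tax multiplier is −c × k ≈ −1.083, so ΔY = k × (−c·ΔT) = (+$175.76 million) / 0.48 ≈ +$366 million.

+$366 million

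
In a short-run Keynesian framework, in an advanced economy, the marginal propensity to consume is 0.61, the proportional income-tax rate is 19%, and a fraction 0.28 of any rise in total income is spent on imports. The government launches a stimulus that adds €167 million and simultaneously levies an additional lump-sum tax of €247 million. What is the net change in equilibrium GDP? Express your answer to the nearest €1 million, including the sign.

+€21 million

Expenditure multiplier = 1/(1 − c(1−t) + m) = 1/(1 − 0.61×0.81 + 0.28) = 1/0.7859 ≈ 1.272.
ΔG contributes k·ΔG = (+€167 million) / 0.7859 ≈ +€212.5 million.
ΔT of +€247 million changes first-round spending by −c·ΔT = −€150.67 million, contributing k·(−c·ΔT) = (−€150.67 million) / 0.7859 ≈ −€191.7 million.
Net ΔY = k(ΔG − c·ΔT) = (+€16.33 million) / 0.7859 ≈ +€21 million.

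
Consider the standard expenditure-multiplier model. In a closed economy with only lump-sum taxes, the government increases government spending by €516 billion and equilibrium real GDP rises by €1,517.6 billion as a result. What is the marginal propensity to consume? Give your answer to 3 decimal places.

Implied spending multiplier k = ΔY/ΔG = 1,517.6/516 ≈ 2.9411.
Since k = 1/(1 − MPC), MPC = 1 − 1/k = 1 − ΔG/ΔY = 1 − 516/1,517.6 ≈ 0.660.

0.660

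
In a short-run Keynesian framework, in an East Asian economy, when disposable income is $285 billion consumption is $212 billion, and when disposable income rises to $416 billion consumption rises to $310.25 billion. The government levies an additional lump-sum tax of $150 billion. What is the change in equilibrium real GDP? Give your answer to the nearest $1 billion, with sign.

−$450 billion

MPC = ΔC/ΔYd = (310.25 − 212)/(416 − 285) = 98.25/131 = 0.75.
A lump-sum tax change of +$150 billion shifts disposable income by −$150 billion; first-round consumption changes by −c × ΔT = −0.75 × (+$150 billion) = −$112.5 billion.
Expenditure multiplier = 1/(1 − MPC) = 1/(1 − 0.75) = 1/0.25 = 4.
The tax multiplier is −c × k = −3, so ΔY = k × (−c·ΔT) = (−$112.5 billion) / 0.25 = −$450 billion.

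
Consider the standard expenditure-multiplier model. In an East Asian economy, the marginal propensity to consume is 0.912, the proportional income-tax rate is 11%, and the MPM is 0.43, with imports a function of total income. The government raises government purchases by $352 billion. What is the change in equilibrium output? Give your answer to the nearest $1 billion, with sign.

Expenditure multiplier = 1/(1 − c(1−t) + m) = 1/(1 − 0.912×0.89 + 0.43) = 1/0.61832 ≈ 1.617.
ΔY = k × ΔG = (+$352 billion) / 0.61832 ≈ +$569 billion.

+$569 billion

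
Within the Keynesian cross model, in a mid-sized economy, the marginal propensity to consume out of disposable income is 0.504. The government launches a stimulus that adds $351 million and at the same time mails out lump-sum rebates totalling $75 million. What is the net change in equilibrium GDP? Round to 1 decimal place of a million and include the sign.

+$783.9 million

Expenditure multiplier = 1/(1 − MPC) = 1/(1 − 0.504) = 1/0.496 ≈ 2.016.
ΔG contributes k·ΔG = (+$351 million) / 0.496 ≈ +$707.7 million.
ΔT of −$75 million changes first-round spending by −c·ΔT = +$37.8 million, contributing k·(−c·ΔT) = (+$37.8 million) / 0.496 ≈ +$76.2 million.
Net ΔY = k(ΔG − c·ΔT) = (+$388.8 million) / 0.496 ≈ +$783.9 million.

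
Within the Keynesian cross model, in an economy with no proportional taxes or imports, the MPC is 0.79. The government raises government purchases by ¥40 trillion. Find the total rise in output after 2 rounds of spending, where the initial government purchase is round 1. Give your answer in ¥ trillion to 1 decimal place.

Round 1 adds ΔG = ¥40 trillion; each later round is MPC = 0.79 times the previous.
After 2 rounds: 40 + 31.6 = ΔG·(1 − c^2)/(1 − c) = 40 × (1 − 0.6241)/0.21 = ¥71.6 trillion.

¥71.6 trillion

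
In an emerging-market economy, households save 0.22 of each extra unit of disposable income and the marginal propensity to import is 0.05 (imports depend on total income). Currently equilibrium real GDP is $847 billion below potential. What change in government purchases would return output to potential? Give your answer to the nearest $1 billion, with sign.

+$229 billion

MPC = 1 − MPS = 1 − 0.22 = 0.78.
Spending multiplier = 1/(1 − c + m) = 1/(1 − 0.78 + 0.05) = 1/0.27 ≈ 3.704.
Need ΔY = +$847 billion, so ΔG = ΔY/k = (+$847 billion) × 0.27 ≈ +$229 billion.
The government should increase government purchases by $229 billion.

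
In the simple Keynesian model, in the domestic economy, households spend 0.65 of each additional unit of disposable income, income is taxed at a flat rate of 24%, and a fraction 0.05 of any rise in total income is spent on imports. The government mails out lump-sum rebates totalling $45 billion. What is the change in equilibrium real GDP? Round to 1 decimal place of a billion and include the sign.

A lump-sum tax change of −$45 billion shifts disposable income by +$45 billion; first-round consumption changes by −c × ΔT = −0.65 × (−$45 billion) = +$29.25 billion.
Expenditure multiplier = 1/(1 − c(1−t) + m) = 1/(1 − 0.65×0.76 + 0.05) = 1/0.556 ≈ 1.799.
The tax multiplier is −c × k ≈ −1.169, so ΔY = k × (−c·ΔT) = (+$29.25 billion) / 0.556 ≈ +$52.6 billion.

+$52.6 billion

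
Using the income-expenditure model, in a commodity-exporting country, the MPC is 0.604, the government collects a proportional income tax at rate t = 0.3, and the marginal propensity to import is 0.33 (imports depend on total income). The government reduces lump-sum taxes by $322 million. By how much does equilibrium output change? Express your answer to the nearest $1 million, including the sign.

+$214 million

A lump-sum tax change of −$322 million shifts disposable income by +$322 million; first-round consumption changes by −c × ΔT = −0.604 × (−$322 million) = +$194.488 million.
Expenditure multiplier = 1/(1 − c(1−t) + m) = 1/(1 − 0.604×0.7 + 0.33) = 1/0.9072 ≈ 1.102.
The tax multiplier is −c × k ≈ −0.666, so ΔY = k × (−c·ΔT) = (+$194.488 million) / 0.9072 ≈ +$214 million.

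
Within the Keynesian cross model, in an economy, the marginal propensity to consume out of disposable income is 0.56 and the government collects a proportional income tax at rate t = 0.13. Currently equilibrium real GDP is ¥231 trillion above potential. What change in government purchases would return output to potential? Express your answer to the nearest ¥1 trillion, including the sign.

Spending multiplier = 1/(1 − c(1−t)) = 1/(1 − 0.56×0.87) = 1/0.5128 ≈ 1.95.
Need ΔY = −¥231 trillion, so ΔG = ΔY/k = (−¥231 trillion) × 0.5128 ≈ −¥118 trillion.
The government should cut government purchases by ¥118 trillion.

−¥118 trillion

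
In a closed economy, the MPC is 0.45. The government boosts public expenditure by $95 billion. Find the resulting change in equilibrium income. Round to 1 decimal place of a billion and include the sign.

Government-spending multiplier = 1/(1 − MPC) = 1/(1 − 0.45) = 1/0.55 ≈ 1.818.
ΔY = k × ΔG = (+$95 billion) / 0.55 ≈ +$172.7 billion.

+$172.7 billion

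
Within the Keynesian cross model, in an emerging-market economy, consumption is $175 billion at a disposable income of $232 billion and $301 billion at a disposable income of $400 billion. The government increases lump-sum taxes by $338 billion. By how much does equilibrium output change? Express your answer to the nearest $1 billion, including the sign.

MPC = ΔC/ΔYd = (301 − 175)/(400 − 232) = 126/168 = 0.75.
A lump-sum tax change of +$338 billion shifts disposable income by −$338 billion; first-round consumption changes by −c × ΔT = −0.75 × (+$338 billion) = −$253.5 billion.
Expenditure multiplier = 1/(1 − MPC) = 1/(1 − 0.75) = 1/0.25 = 4.
The tax multiplier is −c × k = −3, so ΔY = k × (−c·ΔT) = (−$253.5 billion) / 0.25 = −$1,014 billion.

−$1,014 billion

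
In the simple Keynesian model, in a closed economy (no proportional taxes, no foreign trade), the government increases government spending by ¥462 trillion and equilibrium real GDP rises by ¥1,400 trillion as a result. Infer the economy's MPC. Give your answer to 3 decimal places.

Implied spending multiplier k = ΔY/ΔG = 1,400/462 ≈ 3.0303.
Since k = 1/(1 − MPC), MPC = 1 − 1/k = 1 − ΔG/ΔY = 1 − 462/1,400 = 0.670.

0.670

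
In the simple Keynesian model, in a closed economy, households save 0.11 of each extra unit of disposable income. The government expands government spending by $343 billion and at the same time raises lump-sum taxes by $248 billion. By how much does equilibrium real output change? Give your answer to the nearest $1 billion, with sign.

+$1,112 billion

MPC = 1 − MPS = 1 − 0.11 = 0.89.
Expenditure multiplier = 1/(1 − MPC) = 1/(1 − 0.89) = 1/0.11 ≈ 9.091.
ΔG contributes k·ΔG = (+$343 billion) / 0.11 ≈ +$3,118.2 billion.
ΔT of +$248 billion changes first-round spending by −c·ΔT = −$220.72 billion, contributing k·(−c·ΔT) = (−$220.72 billion) / 0.11 ≈ −$2,006.5 billion.
Net ΔY = k(ΔG − c·ΔT) = (+$122.28 billion) / 0.11 ≈ +$1,112 billion.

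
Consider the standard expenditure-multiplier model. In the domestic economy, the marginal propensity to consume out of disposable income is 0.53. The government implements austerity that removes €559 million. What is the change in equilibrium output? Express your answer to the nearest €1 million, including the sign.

−€1,189 million

Expenditure multiplier = 1/(1 − MPC) = 1/(1 − 0.53) = 1/0.47 ≈ 2.128.
ΔY = k × ΔG = (−€559 million) / 0.47 ≈ −€1,189 million.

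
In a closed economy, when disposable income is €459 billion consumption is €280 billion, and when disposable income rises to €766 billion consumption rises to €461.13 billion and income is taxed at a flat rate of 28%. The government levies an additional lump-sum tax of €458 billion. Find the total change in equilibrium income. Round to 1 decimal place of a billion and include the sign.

MPC = ΔC/ΔYd = (461.13 − 280)/(766 − 459) = 181.13/307 = 0.59.
A lump-sum tax change of +€458 billion shifts disposable income by −€458 billion; first-round consumption changes by −c × ΔT = −0.59 × (+€458 billion) = −€270.22 billion.
Expenditure multiplier = 1/(1 − c(1−t)) = 1/(1 − 0.59×0.72) = 1/0.5752 ≈ 1.739.
The tax multiplier is −c × k ≈ −1.026, so ΔY = k × (−c·ΔT) = (−€270.22 billion) / 0.5752 ≈ −€469.8 billion.

−€469.8 billion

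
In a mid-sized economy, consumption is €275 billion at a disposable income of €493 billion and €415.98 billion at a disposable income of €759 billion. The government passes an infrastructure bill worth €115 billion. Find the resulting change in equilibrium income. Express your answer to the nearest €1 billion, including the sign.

+€245 billion

MPC = ΔC/ΔYd = (415.98 − 275)/(759 − 493) = 140.98/266 = 0.53.
Government-spending multiplier = 1/(1 − MPC) = 1/(1 − 0.53) = 1/0.47 ≈ 2.128.
ΔY = k × ΔG = (+€115 billion) / 0.47 ≈ +€245 billion.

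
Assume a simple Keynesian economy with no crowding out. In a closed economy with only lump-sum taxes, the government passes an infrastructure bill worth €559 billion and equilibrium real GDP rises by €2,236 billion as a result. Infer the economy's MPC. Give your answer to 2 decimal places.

Implied spending multiplier k = ΔY/ΔG = 2,236/559 = 4.
Since k = 1/(1 − MPC), MPC = 1 − 1/k = 1 − ΔG/ΔY = 1 − 559/2,236 = 0.75.

0.75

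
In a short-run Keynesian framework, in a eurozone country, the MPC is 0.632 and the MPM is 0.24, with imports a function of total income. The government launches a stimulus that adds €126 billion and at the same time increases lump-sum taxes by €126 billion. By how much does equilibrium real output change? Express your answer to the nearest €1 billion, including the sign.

+€76 billion

Expenditure multiplier = 1/(1 − c + m) = 1/(1 − 0.632 + 0.24) = 1/0.608 ≈ 1.645.
ΔG contributes k·ΔG = (+€126 billion) / 0.608 ≈ +€207.2 billion.
ΔT of +€126 billion changes first-round spending by −c·ΔT = −€79.632 billion, contributing k·(−c·ΔT) = (−€79.632 billion) / 0.608 ≈ −€131 billion.
Net ΔY = k(ΔG − c·ΔT) = (+€46.368 billion) / 0.608 ≈ +€76 billion.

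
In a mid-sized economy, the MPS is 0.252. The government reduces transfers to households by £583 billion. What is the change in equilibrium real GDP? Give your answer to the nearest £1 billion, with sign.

−£1,730 billion

MPC = 1 − MPS = 1 − 0.252 = 0.748.
The transfer change shifts disposable income by −£583 billion, so first-round consumption changes by c·ΔTR = 0.748 × (−£583 billion) = −£436.084 billion.
Expenditure multiplier = 1/(1 − MPC) = 1/(1 − 0.748) = 1/0.252 ≈ 3.968.
The transfer multiplier is c × k ≈ 2.968, so ΔY = k × (c·ΔTR) = (−£436.084 billion) / 0.252 ≈ −£1,730 billion.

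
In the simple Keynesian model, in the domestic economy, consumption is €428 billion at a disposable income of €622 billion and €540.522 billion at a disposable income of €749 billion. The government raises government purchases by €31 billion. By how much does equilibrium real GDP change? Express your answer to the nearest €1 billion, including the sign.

MPC = ΔC/ΔYd = (540.522 − 428)/(749 − 622) = 112.522/127 = 0.886.
Expenditure multiplier = 1/(1 − MPC) = 1/(1 − 0.886) = 1/0.114 ≈ 8.772.
ΔY = k × ΔG = (+€31 billion) / 0.114 ≈ +€272 billion.

+€272 billion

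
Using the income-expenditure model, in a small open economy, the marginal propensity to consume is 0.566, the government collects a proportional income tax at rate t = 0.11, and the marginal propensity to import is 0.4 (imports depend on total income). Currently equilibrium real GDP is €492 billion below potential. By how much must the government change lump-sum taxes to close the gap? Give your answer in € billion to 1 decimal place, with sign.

−€779.1 billion

Spending multiplier = 1/(1 − c(1−t) + m) = 1/(1 − 0.566×0.89 + 0.4) = 1/0.89626 ≈ 1.116.
Tax multiplier = −c·k = −0.566/0.89626 ≈ −0.632. Need ΔY = +€492 billion, so ΔT = ΔY/(−c·k) = −(+€492 billion) × 0.89626 / 0.566 ≈ −€779.1 billion.
The government should cut lump-sum taxes by €779.1 billion.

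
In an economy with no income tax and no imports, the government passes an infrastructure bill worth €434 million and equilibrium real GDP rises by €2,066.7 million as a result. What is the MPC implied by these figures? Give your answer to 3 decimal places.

0.790

Implied spending multiplier k = ΔY/ΔG = 2,066.7/434 ≈ 4.762.
Since k = 1/(1 − MPC), MPC = 1 − 1/k = 1 − ΔG/ΔY = 1 − 434/2,066.7 ≈ 0.790.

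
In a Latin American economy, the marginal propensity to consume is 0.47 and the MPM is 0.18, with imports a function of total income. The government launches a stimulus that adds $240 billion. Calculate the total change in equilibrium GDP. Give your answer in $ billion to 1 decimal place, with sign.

+$338.0 billion

Spending multiplier = 1/(1 − c + m) = 1/(1 − 0.47 + 0.18) = 1/0.71 ≈ 1.408.
ΔY = k × ΔG = (+$240 billion) / 0.71 ≈ +$338 billion.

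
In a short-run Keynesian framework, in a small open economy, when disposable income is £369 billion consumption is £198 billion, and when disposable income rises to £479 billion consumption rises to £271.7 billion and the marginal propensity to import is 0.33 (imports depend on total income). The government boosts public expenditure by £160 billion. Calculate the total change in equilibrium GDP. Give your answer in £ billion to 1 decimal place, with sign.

MPC = ΔC/ΔYd = (271.7 − 198)/(479 − 369) = 73.7/110 = 0.67.
Spending multiplier = 1/(1 − c + m) = 1/(1 − 0.67 + 0.33) = 1/0.66 ≈ 1.515.
ΔY = k × ΔG = (+£160 billion) / 0.66 ≈ +£242.4 billion.

+£242.4 billion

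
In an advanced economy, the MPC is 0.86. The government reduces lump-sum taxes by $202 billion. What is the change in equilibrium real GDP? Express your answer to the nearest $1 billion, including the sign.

A lump-sum tax change of −$202 billion shifts disposable income by +$202 billion; first-round consumption changes by −c × ΔT = −0.86 × (−$202 billion) = +$173.72 billion.
Expenditure multiplier = 1/(1 − MPC) = 1/(1 − 0.86) = 1/0.14 ≈ 7.143.
The tax multiplier is −c × k ≈ −6.143, so ΔY = k × (−c·ΔT) = (+$173.72 billion) / 0.14 ≈ +$1,241 billion.

+$1,241 billion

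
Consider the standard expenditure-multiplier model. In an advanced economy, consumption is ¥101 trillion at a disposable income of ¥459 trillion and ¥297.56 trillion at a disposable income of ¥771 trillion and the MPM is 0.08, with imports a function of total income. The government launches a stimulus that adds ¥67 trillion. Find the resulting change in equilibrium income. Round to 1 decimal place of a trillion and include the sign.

+¥148.9 trillion

MPC = ΔC/ΔYd = (297.56 − 101)/(771 − 459) = 196.56/312 = 0.63.
Spending multiplier = 1/(1 − c + m) = 1/(1 − 0.63 + 0.08) = 1/0.45 ≈ 2.222.
ΔY = k × ΔG = (+¥67 trillion) / 0.45 ≈ +¥148.9 trillion.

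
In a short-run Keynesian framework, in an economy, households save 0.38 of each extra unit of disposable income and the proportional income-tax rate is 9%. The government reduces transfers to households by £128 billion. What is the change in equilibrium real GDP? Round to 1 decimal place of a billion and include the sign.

MPC = 1 − MPS = 1 − 0.38 = 0.62.
The transfer change shifts disposable income by −£128 billion, so first-round consumption changes by c·ΔTR = 0.62 × (−£128 billion) = −£79.36 billion.
Expenditure multiplier = 1/(1 − c(1−t)) = 1/(1 − 0.62×0.91) = 1/0.4358 ≈ 2.295.
The transfer multiplier is c × k ≈ 1.423, so ΔY = k × (c·ΔTR) = (−£79.36 billion) / 0.4358 ≈ −£182.1 billion.

−£182.1 billion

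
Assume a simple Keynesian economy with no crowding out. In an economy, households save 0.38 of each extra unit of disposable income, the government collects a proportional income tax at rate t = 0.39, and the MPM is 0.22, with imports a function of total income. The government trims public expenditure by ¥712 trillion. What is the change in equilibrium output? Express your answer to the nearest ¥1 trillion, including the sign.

MPC = 1 − MPS = 1 − 0.38 = 0.62.
Government-spending multiplier = 1/(1 − c(1−t) + m) = 1/(1 − 0.62×0.61 + 0.22) = 1/0.8418 ≈ 1.188.
ΔY = k × ΔG = (−¥712 trillion) / 0.8418 ≈ −¥846 trillion.

−¥846 trillion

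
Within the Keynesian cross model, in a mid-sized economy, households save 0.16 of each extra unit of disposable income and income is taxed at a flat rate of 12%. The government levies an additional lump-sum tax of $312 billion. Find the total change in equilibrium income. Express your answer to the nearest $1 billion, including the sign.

−$1,005 billion

MPC = 1 − MPS = 1 − 0.16 = 0.84.
A lump-sum tax change of +$312 billion shifts disposable income by −$312 billion; first-round consumption changes by −c × ΔT = −0.84 × (+$312 billion) = −$262.08 billion.
Expenditure multiplier = 1/(1 − c(1−t)) = 1/(1 − 0.84×0.88) = 1/0.2608 ≈ 3.834.
The tax multiplier is −c × k ≈ −3.221, so ΔY = k × (−c·ΔT) = (−$262.08 billion) / 0.2608 ≈ −$1,005 billion.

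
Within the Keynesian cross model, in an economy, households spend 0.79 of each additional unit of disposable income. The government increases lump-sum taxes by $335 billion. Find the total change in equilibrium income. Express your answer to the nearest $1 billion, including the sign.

A lump-sum tax change of +$335 billion shifts disposable income by −$335 billion; first-round consumption changes by −c × ΔT = −0.79 × (+$335 billion) = −$264.65 billion.
Expenditure multiplier = 1/(1 − MPC) = 1/(1 − 0.79) = 1/0.21 ≈ 4.762.
The tax multiplier is −c × k ≈ −3.762, so ΔY = k × (−c·ΔT) = (−$264.65 billion) / 0.21 ≈ −$1,260 billion.

−$1,260 billion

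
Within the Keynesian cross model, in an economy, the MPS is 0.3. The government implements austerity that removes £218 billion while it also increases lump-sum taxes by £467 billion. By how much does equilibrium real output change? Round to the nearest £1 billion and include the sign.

−£1,816 billion

MPC = 1 − MPS = 1 − 0.3 = 0.7.
Expenditure multiplier = 1/(1 − MPC) = 1/(1 − 0.7) = 1/0.3 ≈ 3.333.
ΔG contributes k·ΔG = (−£218 billion) / 0.3 ≈ −£726.7 billion.
ΔT of +£467 billion changes first-round spending by −c·ΔT = −£326.9 billion, contributing k·(−c·ΔT) = (−£326.9 billion) / 0.3 ≈ −£1,089.7 billion.
Net ΔY = k(ΔG − c·ΔT) = (−£544.9 billion) / 0.3 ≈ −£1,816 billion.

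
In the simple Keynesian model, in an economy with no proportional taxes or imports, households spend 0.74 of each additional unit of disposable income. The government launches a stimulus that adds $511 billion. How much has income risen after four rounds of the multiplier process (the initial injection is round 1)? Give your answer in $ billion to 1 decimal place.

Round 1 adds ΔG = $511 billion; each later round is MPC = 0.74 times the previous.
After 4 rounds: 511 + 378.14 + 279.8236 + 207.069464 = ΔG·(1 − c^4)/(1 − c) = 511 × (1 − 0.29986576)/0.26 ≈ $1,376 billion.

$1,376.0 billion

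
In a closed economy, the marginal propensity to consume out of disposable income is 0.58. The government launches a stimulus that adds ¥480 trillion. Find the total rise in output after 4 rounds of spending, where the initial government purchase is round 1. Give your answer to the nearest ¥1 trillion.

Round 1 adds ΔG = ¥480 trillion; each later round is MPC = 0.58 times the previous.
After 4 rounds: 480 + 278.4 + 161.472 + 93.65376 = ΔG·(1 − c^4)/(1 − c) = 480 × (1 − 0.11316496)/0.42 ≈ ¥1,014 trillion.

¥1,014 trillion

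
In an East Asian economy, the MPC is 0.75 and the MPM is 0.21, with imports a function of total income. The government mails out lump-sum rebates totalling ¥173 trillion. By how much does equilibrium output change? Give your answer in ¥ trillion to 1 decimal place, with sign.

A lump-sum tax change of −¥173 trillion shifts disposable income by +¥173 trillion; first-round consumption changes by −c × ΔT = −0.75 × (−¥173 trillion) = +¥129.75 trillion.
Expenditure multiplier = 1/(1 − c + m) = 1/(1 − 0.75 + 0.21) = 1/0.46 ≈ 2.174.
The tax multiplier is −c × k ≈ −1.63, so ΔY = k × (−c·ΔT) = (+¥129.75 trillion) / 0.46 ≈ +¥282.1 trillion.

+¥282.1 trillion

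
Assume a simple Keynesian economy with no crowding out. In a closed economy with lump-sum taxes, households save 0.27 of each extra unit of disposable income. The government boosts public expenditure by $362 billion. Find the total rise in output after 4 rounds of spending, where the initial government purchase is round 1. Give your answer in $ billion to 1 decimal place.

$960.0 billion

MPC = 1 − MPS = 1 − 0.27 = 0.73.
Round 1 adds ΔG = $362 billion; each later round is MPC = 0.73 times the previous.
After 4 rounds: 362 + 264.26 + 192.9098 + 140.824154 = ΔG·(1 − c^4)/(1 − c) = 362 × (1 − 0.28398241)/0.27 ≈ $960 billion.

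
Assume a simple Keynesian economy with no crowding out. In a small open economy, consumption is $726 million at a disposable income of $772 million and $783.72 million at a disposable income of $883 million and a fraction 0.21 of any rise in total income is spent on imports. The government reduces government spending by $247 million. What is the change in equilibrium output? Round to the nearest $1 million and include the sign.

MPC = ΔC/ΔYd = (783.72 − 726)/(883 − 772) = 57.72/111 = 0.52.
Government-spending multiplier = 1/(1 − c + m) = 1/(1 − 0.52 + 0.21) = 1/0.69 ≈ 1.449.
ΔY = k × ΔG = (−$247 million) / 0.69 ≈ −$358 million.

−$358 million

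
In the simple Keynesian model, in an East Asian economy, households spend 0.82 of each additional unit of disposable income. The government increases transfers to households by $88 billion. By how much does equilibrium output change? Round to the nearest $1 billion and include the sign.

The transfer change shifts disposable income by +$88 billion, so first-round consumption changes by c·ΔTR = 0.82 × (+$88 billion) = +$72.16 billion.
Expenditure multiplier = 1/(1 − MPC) = 1/(1 − 0.82) = 1/0.18 ≈ 5.556.
The transfer multiplier is c × k ≈ 4.556, so ΔY = k × (c·ΔTR) = (+$72.16 billion) / 0.18 ≈ +$401 billion.

+$401 billion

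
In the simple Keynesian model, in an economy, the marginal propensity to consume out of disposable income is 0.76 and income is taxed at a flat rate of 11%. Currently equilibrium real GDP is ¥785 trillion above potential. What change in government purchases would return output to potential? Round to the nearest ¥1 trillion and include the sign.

−¥254 trillion

Spending multiplier = 1/(1 − c(1−t)) = 1/(1 − 0.76×0.89) = 1/0.3236 ≈ 3.09.
Need ΔY = −¥785 trillion, so ΔG = ΔY/k = (−¥785 trillion) × 0.3236 ≈ −¥254 trillion.
The government should cut government purchases by ¥254 trillion.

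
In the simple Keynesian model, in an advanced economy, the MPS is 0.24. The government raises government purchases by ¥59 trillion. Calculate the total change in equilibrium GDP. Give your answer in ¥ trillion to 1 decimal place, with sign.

+¥245.8 trillion

MPC = 1 − MPS = 1 − 0.24 = 0.76.
Expenditure multiplier = 1/(1 − MPC) = 1/(1 − 0.76) = 1/0.24 ≈ 4.167.
ΔY = k × ΔG = (+¥59 trillion) / 0.24 ≈ +¥245.8 trillion.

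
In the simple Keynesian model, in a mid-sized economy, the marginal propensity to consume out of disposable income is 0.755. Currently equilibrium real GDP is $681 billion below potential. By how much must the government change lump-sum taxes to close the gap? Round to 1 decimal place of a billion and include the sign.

Spending multiplier = 1/(1 − MPC) = 1/(1 − 0.755) = 1/0.245 ≈ 4.082.
Tax multiplier = −c·k = −0.755/0.245 ≈ −3.082. Need ΔY = +$681 billion, so ΔT = ΔY/(−c·k) = −(+$681 billion) × 0.245 / 0.755 ≈ −$221 billion.
The government should cut lump-sum taxes by $221 billion.

−$221.0 billion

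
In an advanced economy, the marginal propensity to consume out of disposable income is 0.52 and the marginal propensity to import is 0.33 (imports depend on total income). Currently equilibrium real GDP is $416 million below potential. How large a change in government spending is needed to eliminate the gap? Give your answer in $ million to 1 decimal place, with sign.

Spending multiplier = 1/(1 − c + m) = 1/(1 − 0.52 + 0.33) = 1/0.81 ≈ 1.235.
Need ΔY = +$416 million, so ΔG = ΔY/k = (+$416 million) × 0.81 ≈ +$337 million.
The government should increase government spending by $337 million.

+$337.0 million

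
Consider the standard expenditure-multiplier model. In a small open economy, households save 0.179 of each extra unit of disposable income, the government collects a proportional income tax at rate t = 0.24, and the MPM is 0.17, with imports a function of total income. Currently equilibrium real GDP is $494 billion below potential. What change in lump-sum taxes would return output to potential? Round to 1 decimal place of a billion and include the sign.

MPC = 1 − MPS = 1 − 0.179 = 0.821.
Spending multiplier = 1/(1 − c(1−t) + m) = 1/(1 − 0.821×0.76 + 0.17) = 1/0.54604 ≈ 1.831.
Tax multiplier = −c·k = −0.821/0.54604 ≈ −1.504. Need ΔY = +$494 billion, so ΔT = ΔY/(−c·k) = −(+$494 billion) × 0.54604 / 0.821 ≈ −$328.6 billion.
The government should cut lump-sum taxes by $328.6 billion.

−$328.6 billion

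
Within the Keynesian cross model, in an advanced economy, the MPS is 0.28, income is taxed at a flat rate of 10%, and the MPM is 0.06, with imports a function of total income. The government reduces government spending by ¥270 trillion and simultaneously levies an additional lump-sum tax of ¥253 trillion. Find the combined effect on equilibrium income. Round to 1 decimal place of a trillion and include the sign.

−¥1,097.5 trillion

MPC = 1 − MPS = 1 − 0.28 = 0.72.
Expenditure multiplier = 1/(1 − c(1−t) + m) = 1/(1 − 0.72×0.9 + 0.06) = 1/0.412 ≈ 2.427.
ΔG contributes k·ΔG = (−¥270 trillion) / 0.412 ≈ −¥655.3 trillion.
ΔT of +¥253 trillion changes first-round spending by −c·ΔT = −¥182.16 trillion, contributing k·(−c·ΔT) = (−¥182.16 trillion) / 0.412 ≈ −¥442.1 trillion.
Net ΔY = k(ΔG − c·ΔT) = (−¥452.16 trillion) / 0.412 ≈ −¥1,097.5 trillion.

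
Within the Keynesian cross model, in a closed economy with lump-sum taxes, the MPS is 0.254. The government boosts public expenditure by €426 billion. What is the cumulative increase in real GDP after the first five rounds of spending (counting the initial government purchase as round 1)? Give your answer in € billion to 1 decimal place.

€1,289.7 billion

MPC = 1 − MPS = 1 − 0.254 = 0.746.
Round 1 adds ΔG = €426 billion; each later round is MPC = 0.746 times the previous.
After 5 rounds: 426 + 317.796 + 237.075816 + 176.858558736 + 131.936484817056 = ΔG·(1 − c^5)/(1 − c) = 426 × (1 − 0.231043703458976)/0.254 ≈ €1,289.7 billion.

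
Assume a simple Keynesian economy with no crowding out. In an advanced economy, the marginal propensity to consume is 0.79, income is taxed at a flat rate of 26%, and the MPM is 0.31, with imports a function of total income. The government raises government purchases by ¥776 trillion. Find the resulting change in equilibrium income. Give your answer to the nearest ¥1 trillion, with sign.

Spending multiplier = 1/(1 − c(1−t) + m) = 1/(1 − 0.79×0.74 + 0.31) = 1/0.7254 ≈ 1.379.
ΔY = k × ΔG = (+¥776 trillion) / 0.7254 ≈ +¥1,070 trillion.

+¥1,070 trillion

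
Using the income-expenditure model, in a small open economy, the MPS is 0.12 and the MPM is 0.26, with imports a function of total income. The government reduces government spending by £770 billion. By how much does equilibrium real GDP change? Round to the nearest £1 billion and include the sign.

MPC = 1 − MPS = 1 − 0.12 = 0.88.
Spending multiplier = 1/(1 − c + m) = 1/(1 − 0.88 + 0.26) = 1/0.38 ≈ 2.632.
ΔY = k × ΔG = (−£770 billion) / 0.38 ≈ −£2,026 billion.

−£2,026 billion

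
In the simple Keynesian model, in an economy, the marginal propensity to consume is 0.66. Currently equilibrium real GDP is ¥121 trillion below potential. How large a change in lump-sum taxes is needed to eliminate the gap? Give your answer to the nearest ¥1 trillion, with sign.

−¥62 trillion

Spending multiplier = 1/(1 − MPC) = 1/(1 − 0.66) = 1/0.34 ≈ 2.941.
Tax multiplier = −c·k = −0.66/0.34 ≈ −1.941. Need ΔY = +¥121 trillion, so ΔT = ΔY/(−c·k) = −(+¥121 trillion) × 0.34 / 0.66 ≈ −¥62 trillion.
The government should cut lump-sum taxes by ¥62 trillion.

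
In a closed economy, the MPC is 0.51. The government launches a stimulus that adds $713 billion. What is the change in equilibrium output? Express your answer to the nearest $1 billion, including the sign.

+$1,455 billion

Government-spending multiplier = 1/(1 − MPC) = 1/(1 − 0.51) = 1/0.49 ≈ 2.041.
ΔY = k × ΔG = (+$713 billion) / 0.49 ≈ +$1,455 billion.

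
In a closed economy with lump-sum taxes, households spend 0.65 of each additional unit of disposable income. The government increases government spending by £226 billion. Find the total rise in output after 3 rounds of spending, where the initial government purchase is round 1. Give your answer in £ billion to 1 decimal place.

Round 1 adds ΔG = £226 billion; each later round is MPC = 0.65 times the previous.
After 3 rounds: 226 + 146.9 + 95.485 = ΔG·(1 − c^3)/(1 − c) = 226 × (1 − 0.274625)/0.35 ≈ £468.4 billion.

£468.4 billion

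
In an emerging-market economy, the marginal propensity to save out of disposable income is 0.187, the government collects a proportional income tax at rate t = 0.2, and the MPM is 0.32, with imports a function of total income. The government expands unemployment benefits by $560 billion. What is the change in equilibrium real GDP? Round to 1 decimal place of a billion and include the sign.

+$679.9 billion

MPC = 1 − MPS = 1 − 0.187 = 0.813.
The transfer change shifts disposable income by +$560 billion, so first-round consumption changes by c·ΔTR = 0.813 × (+$560 billion) = +$455.28 billion.
Expenditure multiplier = 1/(1 − c(1−t) + m) = 1/(1 − 0.813×0.8 + 0.32) = 1/0.6696 ≈ 1.493.
The transfer multiplier is c × k ≈ 1.214, so ΔY = k × (c·ΔTR) = (+$455.28 billion) / 0.6696 ≈ +$679.9 billion.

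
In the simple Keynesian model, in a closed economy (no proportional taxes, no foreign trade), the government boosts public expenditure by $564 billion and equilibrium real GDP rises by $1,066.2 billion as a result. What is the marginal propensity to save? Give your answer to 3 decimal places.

0.529

Implied spending multiplier k = ΔY/ΔG = 1,066.2/564 ≈ 1.8904.
Since k = 1/(1 − MPC), MPC = 1 − 1/k = 1 − ΔG/ΔY = 1 − 564/1,066.2 ≈ 0.471.
MPS = 1 − MPC = 0.529.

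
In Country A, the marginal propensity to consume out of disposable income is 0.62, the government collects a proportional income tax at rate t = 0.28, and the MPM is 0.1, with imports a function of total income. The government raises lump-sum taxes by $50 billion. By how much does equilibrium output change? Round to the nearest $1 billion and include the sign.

A lump-sum tax change of +$50 billion shifts disposable income by −$50 billion; first-round consumption changes by −c × ΔT = −0.62 × (+$50 billion) = −$31 billion.
Expenditure multiplier = 1/(1 − c(1−t) + m) = 1/(1 − 0.62×0.72 + 0.1) = 1/0.6536 ≈ 1.53.
The tax multiplier is −c × k ≈ −0.949, so ΔY = k × (−c·ΔT) = (−$31 billion) / 0.6536 ≈ −$47 billion.

−$47 billion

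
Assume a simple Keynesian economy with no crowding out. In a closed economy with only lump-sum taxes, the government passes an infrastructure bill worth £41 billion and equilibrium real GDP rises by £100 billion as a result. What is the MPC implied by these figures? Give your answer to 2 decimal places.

Implied spending multiplier k = ΔY/ΔG = 100/41 ≈ 2.439.
Since k = 1/(1 − MPC), MPC = 1 − 1/k = 1 − ΔG/ΔY = 1 − 41/100 = 0.59.

0.59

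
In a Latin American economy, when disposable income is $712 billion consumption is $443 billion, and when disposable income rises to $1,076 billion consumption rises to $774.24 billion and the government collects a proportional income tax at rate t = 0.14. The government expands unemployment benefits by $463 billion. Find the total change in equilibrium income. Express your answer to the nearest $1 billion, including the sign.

MPC = ΔC/ΔYd = (774.24 − 443)/(1,076 − 712) = 331.24/364 = 0.91.
The transfer change shifts disposable income by +$463 billion, so first-round consumption changes by c·ΔTR = 0.91 × (+$463 billion) = +$421.33 billion.
Expenditure multiplier = 1/(1 − c(1−t)) = 1/(1 − 0.91×0.86) = 1/0.2174 ≈ 4.6.
The transfer multiplier is c × k ≈ 4.186, so ΔY = k × (c·ΔTR) = (+$421.33 billion) / 0.2174 ≈ +$1,938 billion.

+$1,938 billion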